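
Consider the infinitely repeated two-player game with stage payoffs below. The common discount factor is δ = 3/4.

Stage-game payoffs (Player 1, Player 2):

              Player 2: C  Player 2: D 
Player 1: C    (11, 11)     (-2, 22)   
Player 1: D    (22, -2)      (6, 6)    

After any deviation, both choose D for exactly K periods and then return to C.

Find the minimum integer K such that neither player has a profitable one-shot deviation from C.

IC: δ(1−δ^K)/(1−δ) ≥ (22−11)/(11−6) = 11/5.
With δ = 3/4: need 1 − δ^K ≥ 11/5·(1−3/4)/(3/4), i.e. δ^K ≤ 0.2667.
Since (3/4)^4 = 0.3164 and (3/4)^5 = 0.2373, the smallest such K is 5.

5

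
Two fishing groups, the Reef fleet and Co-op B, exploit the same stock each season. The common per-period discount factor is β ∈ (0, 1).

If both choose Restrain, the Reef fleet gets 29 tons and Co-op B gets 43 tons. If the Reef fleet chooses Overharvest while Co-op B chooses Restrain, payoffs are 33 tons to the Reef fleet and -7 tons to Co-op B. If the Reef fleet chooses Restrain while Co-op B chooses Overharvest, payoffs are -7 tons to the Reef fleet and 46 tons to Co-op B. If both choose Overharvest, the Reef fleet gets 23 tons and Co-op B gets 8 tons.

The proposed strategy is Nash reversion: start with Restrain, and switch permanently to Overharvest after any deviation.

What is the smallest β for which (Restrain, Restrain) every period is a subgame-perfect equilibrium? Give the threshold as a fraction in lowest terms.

For the Reef fleet: deviation gain 33−29 = 4, per-period punishment loss 29−23 = 6. IC gives β ≥ 4/10 = 2/5.
For Co-op B: gain 3, loss 35 per period, so β ≥ 3/38.
The tighter constraint is the Reef fleet's, so cooperation needs β ≥ 2/5.

2/5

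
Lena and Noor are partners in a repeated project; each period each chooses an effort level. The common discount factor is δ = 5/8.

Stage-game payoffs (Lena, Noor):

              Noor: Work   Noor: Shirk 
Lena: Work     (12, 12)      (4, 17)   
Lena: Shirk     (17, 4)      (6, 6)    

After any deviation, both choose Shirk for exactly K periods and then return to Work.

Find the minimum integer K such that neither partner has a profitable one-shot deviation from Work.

2

Need Σ_{k=1}^{K} δ^k ≥ (17−12)/(12−6) = 0.8333 at δ = 5/8.
At K = 1 the sum is 0.6250 < 0.8333; at K = 2 it is 1.0156 ≥ 0.8333.
So the minimum punishment length is K = 2.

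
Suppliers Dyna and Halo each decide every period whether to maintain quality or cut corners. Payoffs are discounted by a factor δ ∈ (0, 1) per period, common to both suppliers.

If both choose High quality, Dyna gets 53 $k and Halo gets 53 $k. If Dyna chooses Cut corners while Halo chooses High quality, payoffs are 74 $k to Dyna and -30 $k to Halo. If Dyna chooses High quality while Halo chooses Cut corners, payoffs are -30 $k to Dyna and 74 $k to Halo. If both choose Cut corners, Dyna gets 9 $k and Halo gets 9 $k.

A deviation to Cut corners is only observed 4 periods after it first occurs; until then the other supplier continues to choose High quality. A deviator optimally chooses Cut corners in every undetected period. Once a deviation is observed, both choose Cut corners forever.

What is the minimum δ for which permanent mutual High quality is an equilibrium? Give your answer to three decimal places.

A deviator earns 74 for 4 periods, then 9 forever; cooperating earns 53 forever. Multiplying the IC by (1−δ):
53 ≥ 74(1−δ^4) + 9δ^4, so 65·δ^4 ≥ 21 and δ^4 ≥ 21/65.
δ ≥ (21/65)^(1/4) ≈ 0.754.

0.754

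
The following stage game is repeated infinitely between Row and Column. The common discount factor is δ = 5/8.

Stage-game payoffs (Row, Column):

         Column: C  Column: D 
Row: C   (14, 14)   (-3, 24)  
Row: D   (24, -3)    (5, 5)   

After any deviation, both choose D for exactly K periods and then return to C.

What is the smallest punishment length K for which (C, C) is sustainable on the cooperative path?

3

IC: δ(1−δ^K)/(1−δ) ≥ (24−14)/(14−5) = 10/9.
With δ = 5/8: need 1 − δ^K ≥ 10/9·(1−5/8)/(5/8), i.e. δ^K ≤ 0.3333.
Since (5/8)^2 = 0.3906 and (5/8)^3 = 0.2441, the smallest such K is 3.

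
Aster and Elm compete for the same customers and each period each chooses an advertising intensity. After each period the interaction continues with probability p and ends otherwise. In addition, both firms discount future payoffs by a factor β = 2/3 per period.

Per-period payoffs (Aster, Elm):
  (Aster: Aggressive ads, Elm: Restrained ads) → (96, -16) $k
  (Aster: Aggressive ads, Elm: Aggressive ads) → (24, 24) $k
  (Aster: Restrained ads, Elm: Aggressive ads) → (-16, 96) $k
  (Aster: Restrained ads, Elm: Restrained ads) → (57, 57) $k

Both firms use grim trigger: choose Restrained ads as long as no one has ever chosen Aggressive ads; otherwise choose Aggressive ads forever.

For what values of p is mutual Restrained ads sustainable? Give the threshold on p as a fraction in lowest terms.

13/16

With continuation probability p and discount β, the effective per-period discount factor is βp.
Grim-trigger IC: βp ≥ (96−57)/(96−24) = 13/24.
So p ≥ (13/24)/(2/3) = 13/16.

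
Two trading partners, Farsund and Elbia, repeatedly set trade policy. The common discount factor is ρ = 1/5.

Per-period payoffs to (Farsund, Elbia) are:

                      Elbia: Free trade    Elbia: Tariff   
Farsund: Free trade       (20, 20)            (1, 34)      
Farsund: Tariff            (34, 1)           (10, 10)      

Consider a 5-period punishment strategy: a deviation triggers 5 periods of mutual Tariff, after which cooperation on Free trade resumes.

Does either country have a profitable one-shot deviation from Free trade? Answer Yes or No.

IC: ρ+…+ρ^5 ≥ (34−20)/(20−10) = 7/5.
At ρ = 1/5: partial sum = 0.2499 < 1.4000. Cooperation not sustainable.

Yes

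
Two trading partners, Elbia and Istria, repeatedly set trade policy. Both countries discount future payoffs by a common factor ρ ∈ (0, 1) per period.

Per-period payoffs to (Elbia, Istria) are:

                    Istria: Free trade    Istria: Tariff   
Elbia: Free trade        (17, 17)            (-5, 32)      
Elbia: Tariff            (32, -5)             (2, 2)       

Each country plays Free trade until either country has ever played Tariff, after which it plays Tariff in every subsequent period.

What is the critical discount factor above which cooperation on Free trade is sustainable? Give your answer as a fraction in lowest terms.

Cooperation forever yields 17 each period: 17/(1−ρ).
Deviating yields 32 once, then 2 forever: 32 + 2ρ/(1−ρ).
No profitable deviation requires 17/(1−ρ) ≥ 32 + 2ρ/(1−ρ).
Multiplying by (1−ρ): 17 ≥ 32(1−ρ) + 2ρ = 32 − 30ρ.
So 30ρ ≥ 15, i.e. ρ ≥ 15/30 = 1/2.

1/2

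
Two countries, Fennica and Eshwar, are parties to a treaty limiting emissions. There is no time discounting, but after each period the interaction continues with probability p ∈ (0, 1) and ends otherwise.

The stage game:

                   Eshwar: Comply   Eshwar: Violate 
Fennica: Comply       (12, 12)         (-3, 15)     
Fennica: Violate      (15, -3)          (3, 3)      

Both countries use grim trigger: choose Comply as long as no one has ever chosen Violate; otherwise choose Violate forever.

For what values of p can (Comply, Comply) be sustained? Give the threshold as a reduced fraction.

1/4

Expected cooperation value is 12 + p·12 + p²·12 + … = 12/(1−p); deviation gives 15 + p·3/(1−p).
12 ≥ 15(1−p) + 3p ⇒ 12p ≥ 3 ⇒ p ≥ 3/12 = 1/4.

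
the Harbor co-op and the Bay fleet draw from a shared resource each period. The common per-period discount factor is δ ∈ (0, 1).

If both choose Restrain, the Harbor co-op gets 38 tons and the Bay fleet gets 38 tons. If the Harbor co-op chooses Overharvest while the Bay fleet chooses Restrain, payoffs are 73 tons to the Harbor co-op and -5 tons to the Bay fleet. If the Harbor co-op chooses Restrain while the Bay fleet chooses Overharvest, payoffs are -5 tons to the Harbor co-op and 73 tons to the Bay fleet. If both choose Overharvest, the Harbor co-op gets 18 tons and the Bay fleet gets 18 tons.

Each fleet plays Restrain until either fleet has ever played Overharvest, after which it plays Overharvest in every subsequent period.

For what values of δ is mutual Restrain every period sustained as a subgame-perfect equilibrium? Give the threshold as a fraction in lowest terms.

Cooperation forever yields 38 each period: 38/(1−δ).
Deviating yields 73 once, then 18 forever: 73 + 18δ/(1−δ).
No profitable deviation requires 38/(1−δ) ≥ 73 + 18δ/(1−δ).
Multiplying by (1−δ): 38 ≥ 73(1−δ) + 18δ = 73 − 55δ.
So 55δ ≥ 35, i.e. δ ≥ 35/55 = 7/11.

7/11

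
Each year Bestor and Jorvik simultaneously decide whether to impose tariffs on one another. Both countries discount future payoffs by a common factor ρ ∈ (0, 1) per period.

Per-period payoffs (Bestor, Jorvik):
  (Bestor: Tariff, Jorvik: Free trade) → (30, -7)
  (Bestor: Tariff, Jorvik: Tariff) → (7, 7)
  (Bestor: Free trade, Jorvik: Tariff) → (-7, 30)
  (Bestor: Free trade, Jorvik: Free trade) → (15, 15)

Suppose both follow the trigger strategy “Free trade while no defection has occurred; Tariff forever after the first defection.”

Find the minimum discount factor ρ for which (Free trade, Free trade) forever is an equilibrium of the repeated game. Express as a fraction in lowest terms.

15/(1−ρ) ≥ 30 + 7ρ/(1−ρ)
15 ≥ 30 − 23ρ
ρ ≥ 15/23.

15/23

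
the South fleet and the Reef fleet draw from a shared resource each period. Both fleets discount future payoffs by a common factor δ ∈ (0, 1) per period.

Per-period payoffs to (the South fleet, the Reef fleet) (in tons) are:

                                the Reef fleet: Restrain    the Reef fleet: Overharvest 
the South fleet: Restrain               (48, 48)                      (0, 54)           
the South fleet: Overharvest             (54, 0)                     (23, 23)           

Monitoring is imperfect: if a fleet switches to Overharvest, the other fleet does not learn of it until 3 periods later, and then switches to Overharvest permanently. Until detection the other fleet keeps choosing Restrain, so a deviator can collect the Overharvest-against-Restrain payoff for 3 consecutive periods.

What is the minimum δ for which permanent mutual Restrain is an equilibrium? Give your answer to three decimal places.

Deviating for the 3 undetected periods gains 54−48 = 6 per period over cooperation, then loses 48−23 = 25 per period forever once punishment starts.
Gain: 6(1 + δ + … + δ^2); loss: 25·δ^3/(1−δ).
No profitable deviation ⇔ 6(1−δ^3) ≤ 25·δ^3, i.e. δ^3 ≥ 6/(6+25) = 6/31.
Hence δ ≥ (6/31)^(1/3) ≈ 0.578.

0.578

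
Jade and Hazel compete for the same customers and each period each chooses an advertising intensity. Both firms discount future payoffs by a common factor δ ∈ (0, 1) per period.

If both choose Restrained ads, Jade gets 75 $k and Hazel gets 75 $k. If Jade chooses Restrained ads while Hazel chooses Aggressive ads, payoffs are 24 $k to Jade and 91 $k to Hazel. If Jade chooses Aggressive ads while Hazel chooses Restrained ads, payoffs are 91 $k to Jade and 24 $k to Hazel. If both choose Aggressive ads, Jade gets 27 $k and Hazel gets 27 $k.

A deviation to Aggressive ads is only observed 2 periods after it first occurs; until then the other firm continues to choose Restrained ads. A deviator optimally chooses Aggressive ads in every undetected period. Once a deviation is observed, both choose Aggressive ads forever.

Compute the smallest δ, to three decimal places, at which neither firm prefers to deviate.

0.500

Deviating for the 2 undetected periods gains 91−75 = 16 per period over cooperation, then loses 75−27 = 48 per period forever once punishment starts.
Gain: 16(1 + δ + … + δ^1); loss: 48·δ^2/(1−δ).
No profitable deviation ⇔ 16(1−δ^2) ≤ 48·δ^2, i.e. δ^2 ≥ 16/(16+48) = 1/4.
Hence δ ≥ (1/4)^(1/2) ≈ 0.500.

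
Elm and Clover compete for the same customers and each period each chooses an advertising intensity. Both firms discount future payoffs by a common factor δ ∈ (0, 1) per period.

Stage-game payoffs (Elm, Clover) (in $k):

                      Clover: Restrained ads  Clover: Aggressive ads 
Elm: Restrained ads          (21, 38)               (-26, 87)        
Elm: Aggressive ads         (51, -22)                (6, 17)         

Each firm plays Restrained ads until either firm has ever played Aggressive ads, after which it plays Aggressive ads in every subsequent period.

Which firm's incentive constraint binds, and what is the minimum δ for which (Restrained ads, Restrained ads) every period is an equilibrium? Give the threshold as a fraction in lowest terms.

For Elm: deviation gain 51−21 = 30, per-period punishment loss 21−6 = 15. IC gives δ ≥ 30/45 = 2/3.
For Clover: gain 49, loss 21 per period, so δ ≥ 49/70 = 7/10.
The tighter constraint is Clover's, so cooperation needs δ ≥ 7/10.

Clover; δ ≥ 7/10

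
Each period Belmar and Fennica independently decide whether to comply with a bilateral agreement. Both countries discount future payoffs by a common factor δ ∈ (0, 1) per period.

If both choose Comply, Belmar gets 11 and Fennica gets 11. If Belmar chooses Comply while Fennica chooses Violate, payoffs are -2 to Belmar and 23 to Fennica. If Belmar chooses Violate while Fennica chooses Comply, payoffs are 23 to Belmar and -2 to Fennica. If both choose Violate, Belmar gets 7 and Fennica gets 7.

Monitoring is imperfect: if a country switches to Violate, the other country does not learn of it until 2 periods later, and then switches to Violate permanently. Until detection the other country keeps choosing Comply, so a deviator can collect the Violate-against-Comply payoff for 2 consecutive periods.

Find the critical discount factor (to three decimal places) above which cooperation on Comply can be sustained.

The best deviation is to choose Violate for all 2 undetected periods, earning 23 each, then 7 forever once detected.
Deviation value: 23(1−δ^2)/(1−δ) + 7δ^2/(1−δ); cooperation value: 11/(1−δ).
IC: 11 ≥ 23(1−δ^2) + 7δ^2 = 23 − 16δ^2.
So δ^2 ≥ 12/16 = 3/4, giving δ ≥ (3/4)^(1/2) ≈ 0.866.

0.866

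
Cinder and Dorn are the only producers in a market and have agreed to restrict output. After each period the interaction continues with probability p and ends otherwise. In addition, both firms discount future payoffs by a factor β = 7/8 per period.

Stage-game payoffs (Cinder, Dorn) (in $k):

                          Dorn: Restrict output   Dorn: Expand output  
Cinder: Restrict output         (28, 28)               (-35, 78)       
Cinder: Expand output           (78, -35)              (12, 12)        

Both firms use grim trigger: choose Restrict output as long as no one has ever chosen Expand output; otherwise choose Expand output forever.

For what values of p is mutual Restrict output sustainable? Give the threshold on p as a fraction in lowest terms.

With continuation probability p and discount β, the effective per-period discount factor is βp.
Grim-trigger IC: βp ≥ (78−28)/(78−12) = 25/33.
So p ≥ (25/33)/(7/8) = 200/231.

200/231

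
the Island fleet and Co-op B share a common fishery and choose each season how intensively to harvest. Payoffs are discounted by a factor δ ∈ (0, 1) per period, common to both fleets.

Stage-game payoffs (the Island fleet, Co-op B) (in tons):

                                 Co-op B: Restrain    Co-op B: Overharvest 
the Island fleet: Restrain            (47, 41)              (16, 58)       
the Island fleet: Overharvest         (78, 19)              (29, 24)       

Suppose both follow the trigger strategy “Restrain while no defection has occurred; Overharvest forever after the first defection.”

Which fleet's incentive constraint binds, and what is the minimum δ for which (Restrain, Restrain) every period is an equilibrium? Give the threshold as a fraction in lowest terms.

the Island fleet; δ ≥ 31/49

the Island fleet's threshold: (78−47)/(78−29) = 31/49.
Co-op B's threshold: (58−41)/(58−24) = 1/2.
31/49 > 1/2, so the Island fleet binds and δ* = 31/49.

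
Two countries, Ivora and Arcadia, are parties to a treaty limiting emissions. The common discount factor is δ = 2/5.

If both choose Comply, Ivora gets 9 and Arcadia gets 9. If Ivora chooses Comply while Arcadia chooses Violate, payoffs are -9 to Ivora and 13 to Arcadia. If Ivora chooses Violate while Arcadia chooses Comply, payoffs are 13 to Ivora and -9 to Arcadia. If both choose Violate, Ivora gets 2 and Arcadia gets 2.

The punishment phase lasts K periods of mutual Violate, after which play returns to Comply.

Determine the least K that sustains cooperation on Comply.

IC: δ(1−δ^K)/(1−δ) ≥ (13−9)/(9−2) = 4/7.
With δ = 2/5: need 1 − δ^K ≥ 4/7·(1−2/5)/(2/5), i.e. δ^K ≤ 0.1429.
Since (2/5)^2 = 0.1600 and (2/5)^3 = 0.0640, the smallest such K is 3.

3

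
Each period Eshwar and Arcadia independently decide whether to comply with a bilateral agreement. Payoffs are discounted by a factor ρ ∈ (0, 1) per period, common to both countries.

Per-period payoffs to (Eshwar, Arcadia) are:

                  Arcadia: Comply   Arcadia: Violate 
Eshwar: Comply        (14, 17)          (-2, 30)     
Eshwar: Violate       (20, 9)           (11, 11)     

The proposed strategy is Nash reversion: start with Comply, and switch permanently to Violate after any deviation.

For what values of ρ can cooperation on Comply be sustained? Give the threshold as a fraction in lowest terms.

Eshwar: cooperation gives 14 each period; deviation gives 20 once then 11 forever.
  14/(1−ρ) ≥ 20 + 11ρ/(1−ρ) ⇒ ρ ≥ 6/9 = 2/3.
Arcadia: cooperation gives 17 each period; deviation gives 30 once then 11 forever.
  ρ ≥ 13/19.
Both must hold, so the binding constraint is Arcadia's: ρ ≥ 13/19.

13/19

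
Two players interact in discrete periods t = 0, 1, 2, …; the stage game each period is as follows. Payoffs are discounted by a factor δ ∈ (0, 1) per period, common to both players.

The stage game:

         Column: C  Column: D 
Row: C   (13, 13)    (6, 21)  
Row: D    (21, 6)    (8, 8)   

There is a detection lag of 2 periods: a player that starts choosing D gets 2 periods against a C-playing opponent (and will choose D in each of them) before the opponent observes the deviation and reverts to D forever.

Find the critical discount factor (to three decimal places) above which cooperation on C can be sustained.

0.784

The best deviation is to choose D for all 2 undetected periods, earning 21 each, then 8 forever once detected.
Deviation value: 21(1−δ^2)/(1−δ) + 8δ^2/(1−δ); cooperation value: 13/(1−δ).
IC: 13 ≥ 21(1−δ^2) + 8δ^2 = 21 − 13δ^2.
So δ^2 ≥ 8/13, giving δ ≥ (8/13)^(1/2) ≈ 0.784.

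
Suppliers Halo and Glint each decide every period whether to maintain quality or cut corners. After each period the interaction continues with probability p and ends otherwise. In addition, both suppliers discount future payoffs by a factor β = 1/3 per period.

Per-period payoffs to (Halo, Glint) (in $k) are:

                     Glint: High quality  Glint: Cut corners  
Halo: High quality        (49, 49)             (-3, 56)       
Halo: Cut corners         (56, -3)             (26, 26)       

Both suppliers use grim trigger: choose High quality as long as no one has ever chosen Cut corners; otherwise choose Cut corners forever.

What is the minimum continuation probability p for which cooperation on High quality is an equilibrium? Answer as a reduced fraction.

With continuation probability p and discount β, the effective per-period discount factor is βp.
Grim-trigger IC: βp ≥ (56−49)/(56−26) = 7/30.
So p ≥ (7/30)/(1/3) = 7/10.

7/10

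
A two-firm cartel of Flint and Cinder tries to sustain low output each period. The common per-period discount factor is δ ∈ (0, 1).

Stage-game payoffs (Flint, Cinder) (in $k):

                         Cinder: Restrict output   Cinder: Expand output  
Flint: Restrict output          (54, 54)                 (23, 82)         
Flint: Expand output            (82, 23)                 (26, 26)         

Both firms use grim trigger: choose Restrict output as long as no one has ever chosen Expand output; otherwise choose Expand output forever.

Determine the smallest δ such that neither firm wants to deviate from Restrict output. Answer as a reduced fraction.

Cooperation forever yields 54 each period: 54/(1−δ).
Deviating yields 82 once, then 26 forever: 82 + 26δ/(1−δ).
No profitable deviation requires 54/(1−δ) ≥ 82 + 26δ/(1−δ).
Multiplying by (1−δ): 54 ≥ 82(1−δ) + 26δ = 82 − 56δ.
So 56δ ≥ 28, i.e. δ ≥ 28/56 = 1/2.

1/2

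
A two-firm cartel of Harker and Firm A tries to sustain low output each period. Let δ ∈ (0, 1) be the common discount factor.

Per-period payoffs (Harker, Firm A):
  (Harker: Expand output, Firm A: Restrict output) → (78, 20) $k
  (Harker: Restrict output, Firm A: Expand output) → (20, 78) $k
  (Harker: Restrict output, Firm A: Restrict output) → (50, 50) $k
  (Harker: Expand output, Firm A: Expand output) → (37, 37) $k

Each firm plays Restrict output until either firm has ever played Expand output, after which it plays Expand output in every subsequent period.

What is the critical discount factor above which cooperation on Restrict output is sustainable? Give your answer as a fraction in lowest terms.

Cooperation forever yields 50 each period: 50/(1−δ).
Deviating yields 78 once, then 37 forever: 78 + 37δ/(1−δ).
No profitable deviation requires 50/(1−δ) ≥ 78 + 37δ/(1−δ).
Multiplying by (1−δ): 50 ≥ 78(1−δ) + 37δ = 78 − 41δ.
So 41δ ≥ 28, i.e. δ ≥ 28/41.

28/41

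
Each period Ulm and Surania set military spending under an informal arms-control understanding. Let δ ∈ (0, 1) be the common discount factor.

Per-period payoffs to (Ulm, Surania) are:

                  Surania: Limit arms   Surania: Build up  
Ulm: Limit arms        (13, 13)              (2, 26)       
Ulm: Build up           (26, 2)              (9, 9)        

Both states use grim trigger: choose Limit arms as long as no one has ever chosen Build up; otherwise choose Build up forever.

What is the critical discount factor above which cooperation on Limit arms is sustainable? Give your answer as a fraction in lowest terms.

One-period gain from deviating is 26 − 13 = 13. The loss is 13 − 9 = 4 in every subsequent period, with present value 4·δ/(1−δ).
Deviation is unprofitable when 4·δ/(1−δ) ≥ 13, i.e. δ/(1−δ) ≥ 13/4.
Equivalently δ ≥ 13/(13+4) = 13/17.

13/17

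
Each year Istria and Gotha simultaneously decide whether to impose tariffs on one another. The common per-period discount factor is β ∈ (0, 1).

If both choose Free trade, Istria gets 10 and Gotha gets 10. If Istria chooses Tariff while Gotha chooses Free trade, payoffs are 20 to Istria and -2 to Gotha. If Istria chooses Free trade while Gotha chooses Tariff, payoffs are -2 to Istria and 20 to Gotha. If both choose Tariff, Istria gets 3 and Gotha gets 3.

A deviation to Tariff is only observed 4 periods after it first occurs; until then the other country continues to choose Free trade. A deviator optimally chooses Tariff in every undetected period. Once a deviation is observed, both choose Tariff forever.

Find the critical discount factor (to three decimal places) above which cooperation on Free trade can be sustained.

0.876

The best deviation is to choose Tariff for all 4 undetected periods, earning 20 each, then 3 forever once detected.
Deviation value: 20(1−β^4)/(1−β) + 3β^4/(1−β); cooperation value: 10/(1−β).
IC: 10 ≥ 20(1−β^4) + 3β^4 = 20 − 17β^4.
So β^4 ≥ 10/17, giving β ≥ (10/17)^(1/4) ≈ 0.876.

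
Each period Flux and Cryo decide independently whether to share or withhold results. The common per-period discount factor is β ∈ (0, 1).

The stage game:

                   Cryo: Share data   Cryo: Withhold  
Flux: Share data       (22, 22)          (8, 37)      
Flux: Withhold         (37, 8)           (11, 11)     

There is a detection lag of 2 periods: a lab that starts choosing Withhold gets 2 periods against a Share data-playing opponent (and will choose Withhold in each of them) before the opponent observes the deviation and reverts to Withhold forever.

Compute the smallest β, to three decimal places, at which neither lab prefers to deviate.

0.760

Deviating for the 2 undetected periods gains 37−22 = 15 per period over cooperation, then loses 22−11 = 11 per period forever once punishment starts.
Gain: 15(1 + β + … + β^1); loss: 11·β^2/(1−β).
No profitable deviation ⇔ 15(1−β^2) ≤ 11·β^2, i.e. β^2 ≥ 15/(15+11) = 15/26.
Hence β ≥ (15/26)^(1/2) ≈ 0.760.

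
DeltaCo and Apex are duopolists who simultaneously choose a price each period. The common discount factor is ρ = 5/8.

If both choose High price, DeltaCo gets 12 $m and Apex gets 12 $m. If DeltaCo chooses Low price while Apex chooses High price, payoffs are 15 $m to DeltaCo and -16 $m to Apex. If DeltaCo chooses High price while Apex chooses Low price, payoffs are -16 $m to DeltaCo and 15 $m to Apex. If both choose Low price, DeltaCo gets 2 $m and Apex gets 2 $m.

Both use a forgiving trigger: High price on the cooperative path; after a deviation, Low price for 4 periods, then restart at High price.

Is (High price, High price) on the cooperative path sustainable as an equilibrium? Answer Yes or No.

A one-shot deviation gives 15 now, then 2 for 4 periods, then back to 12.
Gain from deviating: (15−12) today; loss: (12−2) in each of the next 4 periods.
No-deviation condition: (12−2)(ρ+…+ρ^4) ≥ 15−12, i.e. ρ+…+ρ^4 ≥ 3/10.
At ρ = 5/8: ρ+…+ρ^4 = 1.4124 ≥ 0.3000.
So cooperation is sustainable.

Yes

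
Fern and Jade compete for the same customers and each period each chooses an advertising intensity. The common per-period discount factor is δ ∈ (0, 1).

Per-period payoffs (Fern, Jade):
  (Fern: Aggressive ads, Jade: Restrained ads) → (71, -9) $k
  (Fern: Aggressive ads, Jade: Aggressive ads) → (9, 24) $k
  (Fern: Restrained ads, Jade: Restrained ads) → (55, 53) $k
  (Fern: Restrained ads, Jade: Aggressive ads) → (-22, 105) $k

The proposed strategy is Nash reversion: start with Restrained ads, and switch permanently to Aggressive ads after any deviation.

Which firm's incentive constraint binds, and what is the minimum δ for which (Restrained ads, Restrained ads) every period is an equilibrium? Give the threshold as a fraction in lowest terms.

Jade; δ ≥ 52/81

Fern: cooperation gives 55 each period; deviation gives 71 once then 9 forever.
  55/(1−δ) ≥ 71 + 9δ/(1−δ) ⇒ δ ≥ 16/62 = 8/31.
Jade: cooperation gives 53 each period; deviation gives 105 once then 24 forever.
  δ ≥ 52/81.
Both must hold, so the binding constraint is Jade's: δ ≥ 52/81.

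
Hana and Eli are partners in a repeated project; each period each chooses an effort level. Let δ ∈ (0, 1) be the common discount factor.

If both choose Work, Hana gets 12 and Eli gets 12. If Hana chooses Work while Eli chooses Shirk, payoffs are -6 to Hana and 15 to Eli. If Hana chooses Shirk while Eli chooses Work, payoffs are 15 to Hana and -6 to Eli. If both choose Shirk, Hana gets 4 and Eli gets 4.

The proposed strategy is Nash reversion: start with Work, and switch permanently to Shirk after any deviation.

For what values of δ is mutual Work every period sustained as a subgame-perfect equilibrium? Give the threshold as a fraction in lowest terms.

One-period gain from deviating is 15 − 12 = 3. The loss is 12 − 4 = 8 in every subsequent period, with present value 8·δ/(1−δ).
Deviation is unprofitable when 8·δ/(1−δ) ≥ 3, i.e. δ/(1−δ) ≥ 3/8.
Equivalently δ ≥ 3/(3+8) = 3/11.

3/11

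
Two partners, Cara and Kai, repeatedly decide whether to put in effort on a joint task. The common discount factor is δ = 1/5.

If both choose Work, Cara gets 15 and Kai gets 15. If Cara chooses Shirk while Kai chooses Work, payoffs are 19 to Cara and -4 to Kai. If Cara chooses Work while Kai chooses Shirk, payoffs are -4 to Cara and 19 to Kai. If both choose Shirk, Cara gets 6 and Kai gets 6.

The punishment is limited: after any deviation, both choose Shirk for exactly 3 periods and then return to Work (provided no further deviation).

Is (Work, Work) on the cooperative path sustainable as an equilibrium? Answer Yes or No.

A one-shot deviation gives 19 now, then 6 for 3 periods, then back to 15.
Gain from deviating: (19−15) today; loss: (15−6) in each of the next 3 periods.
No-deviation condition: (15−6)(δ+…+δ^3) ≥ 19−15, i.e. δ+…+δ^3 ≥ 4/9.
At δ = 1/5: δ+…+δ^3 = 0.2480 < 0.4444.
So cooperation is not sustainable.

No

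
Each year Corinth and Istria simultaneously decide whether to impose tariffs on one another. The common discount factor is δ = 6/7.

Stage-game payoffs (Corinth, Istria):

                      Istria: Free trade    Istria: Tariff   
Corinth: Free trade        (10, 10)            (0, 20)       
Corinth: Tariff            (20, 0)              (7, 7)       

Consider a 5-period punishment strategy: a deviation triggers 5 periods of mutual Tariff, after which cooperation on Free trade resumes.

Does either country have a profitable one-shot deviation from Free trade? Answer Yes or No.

Comparing payoff streams over the 6 periods until play realigns: cooperate → 10(1+δ+…+δ^5); deviate → 20 + 7(δ+…+δ^5).
Cooperation is sustained iff (10−7)(δ+…+δ^5) ≥ 20−10.
δ+…+δ^5 = 6/7·(1−(6/7)^5)/(1−6/7) = 3.2240, and (20−10)/(10−7) = 3.3333.
3.2240 < 3.3333, so cooperation is not sustainable.

Yes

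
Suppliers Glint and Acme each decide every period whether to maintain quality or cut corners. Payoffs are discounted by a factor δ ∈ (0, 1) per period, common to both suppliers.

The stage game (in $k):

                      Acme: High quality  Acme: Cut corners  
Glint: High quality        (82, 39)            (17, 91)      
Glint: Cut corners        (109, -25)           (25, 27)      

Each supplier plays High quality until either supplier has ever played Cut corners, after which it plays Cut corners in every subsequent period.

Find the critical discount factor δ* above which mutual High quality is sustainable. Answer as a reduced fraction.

13/16

Glint's threshold: (109−82)/(109−25) = 9/28.
Acme's threshold: (91−39)/(91−27) = 13/16.
9/28 < 13/16, so Acme binds and δ* = 13/16.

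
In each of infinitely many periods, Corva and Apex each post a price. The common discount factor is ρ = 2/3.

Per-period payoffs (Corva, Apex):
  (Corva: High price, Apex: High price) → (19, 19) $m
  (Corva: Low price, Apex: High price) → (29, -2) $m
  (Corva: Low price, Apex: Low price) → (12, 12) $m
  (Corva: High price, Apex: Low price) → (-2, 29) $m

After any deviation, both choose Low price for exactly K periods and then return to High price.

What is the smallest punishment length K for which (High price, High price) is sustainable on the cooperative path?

IC: ρ(1−ρ^K)/(1−ρ) ≥ (29−19)/(19−12) = 10/7.
With ρ = 2/3: need 1 − ρ^K ≥ 10/7·(1−2/3)/(2/3), i.e. ρ^K ≤ 0.2857.
Since (2/3)^3 = 0.2963 and (2/3)^4 = 0.1975, the smallest such K is 4.

4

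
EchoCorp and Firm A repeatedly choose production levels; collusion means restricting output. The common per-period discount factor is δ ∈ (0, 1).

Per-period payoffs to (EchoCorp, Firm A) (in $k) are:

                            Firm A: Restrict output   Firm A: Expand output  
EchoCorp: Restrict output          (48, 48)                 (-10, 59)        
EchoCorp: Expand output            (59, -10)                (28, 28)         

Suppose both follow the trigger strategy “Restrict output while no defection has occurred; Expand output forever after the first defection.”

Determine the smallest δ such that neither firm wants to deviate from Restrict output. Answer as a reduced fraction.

Cooperation forever yields 48 each period: 48/(1−δ).
Deviating yields 59 once, then 28 forever: 59 + 28δ/(1−δ).
No profitable deviation requires 48/(1−δ) ≥ 59 + 28δ/(1−δ).
Multiplying by (1−δ): 48 ≥ 59(1−δ) + 28δ = 59 − 31δ.
So 31δ ≥ 11, i.e. δ ≥ 11/31.

11/31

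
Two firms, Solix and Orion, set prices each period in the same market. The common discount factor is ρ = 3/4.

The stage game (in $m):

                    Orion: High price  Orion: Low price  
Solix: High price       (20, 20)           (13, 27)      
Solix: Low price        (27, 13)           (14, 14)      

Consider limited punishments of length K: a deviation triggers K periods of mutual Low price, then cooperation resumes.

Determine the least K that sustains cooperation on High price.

2

Need Σ_{k=1}^{K} ρ^k ≥ (27−20)/(20−14) = 1.1667 at ρ = 3/4.
At K = 1 the sum is 0.7500 < 1.1667; at K = 2 it is 1.3125 ≥ 1.1667.
So the minimum punishment length is K = 2.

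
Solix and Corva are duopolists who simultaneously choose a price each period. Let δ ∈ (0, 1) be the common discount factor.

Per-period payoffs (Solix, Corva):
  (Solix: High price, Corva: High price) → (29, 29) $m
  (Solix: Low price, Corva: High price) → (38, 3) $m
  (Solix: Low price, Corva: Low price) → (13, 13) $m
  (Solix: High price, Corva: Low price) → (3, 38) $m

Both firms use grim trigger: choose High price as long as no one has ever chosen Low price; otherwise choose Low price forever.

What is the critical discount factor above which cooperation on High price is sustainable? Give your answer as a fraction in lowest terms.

Under grim trigger the critical discount factor is (T−C)/(T−P) with T = 38, C = 29, P = 13.
δ* = (38−29)/(38−13) = 9/25.

9/25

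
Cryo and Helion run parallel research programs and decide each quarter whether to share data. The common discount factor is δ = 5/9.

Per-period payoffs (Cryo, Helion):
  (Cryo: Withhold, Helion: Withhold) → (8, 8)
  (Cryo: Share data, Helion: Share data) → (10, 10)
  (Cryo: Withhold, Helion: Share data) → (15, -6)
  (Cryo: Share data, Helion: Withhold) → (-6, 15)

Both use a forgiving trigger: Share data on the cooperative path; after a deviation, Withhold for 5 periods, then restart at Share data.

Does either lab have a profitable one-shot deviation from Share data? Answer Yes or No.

IC: δ+…+δ^5 ≥ (15−10)/(10−8) = 5/2.
At δ = 5/9: partial sum = 1.1838 < 2.5000. Cooperation not sustainable.

Yes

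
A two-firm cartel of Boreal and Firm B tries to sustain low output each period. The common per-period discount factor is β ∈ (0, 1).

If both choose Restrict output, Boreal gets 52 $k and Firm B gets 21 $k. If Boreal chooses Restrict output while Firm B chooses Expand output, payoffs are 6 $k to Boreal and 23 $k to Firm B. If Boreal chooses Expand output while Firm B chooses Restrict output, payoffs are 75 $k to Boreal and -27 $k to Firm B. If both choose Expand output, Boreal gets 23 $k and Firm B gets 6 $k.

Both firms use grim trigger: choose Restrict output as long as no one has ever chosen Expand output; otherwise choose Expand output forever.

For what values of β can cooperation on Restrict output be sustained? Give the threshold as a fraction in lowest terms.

23/52

For Boreal: deviation gain 75−52 = 23, per-period punishment loss 52−23 = 29. IC gives β ≥ 23/52.
For Firm B: gain 2, loss 15 per period, so β ≥ 2/17.
The tighter constraint is Boreal's, so cooperation needs β ≥ 23/52.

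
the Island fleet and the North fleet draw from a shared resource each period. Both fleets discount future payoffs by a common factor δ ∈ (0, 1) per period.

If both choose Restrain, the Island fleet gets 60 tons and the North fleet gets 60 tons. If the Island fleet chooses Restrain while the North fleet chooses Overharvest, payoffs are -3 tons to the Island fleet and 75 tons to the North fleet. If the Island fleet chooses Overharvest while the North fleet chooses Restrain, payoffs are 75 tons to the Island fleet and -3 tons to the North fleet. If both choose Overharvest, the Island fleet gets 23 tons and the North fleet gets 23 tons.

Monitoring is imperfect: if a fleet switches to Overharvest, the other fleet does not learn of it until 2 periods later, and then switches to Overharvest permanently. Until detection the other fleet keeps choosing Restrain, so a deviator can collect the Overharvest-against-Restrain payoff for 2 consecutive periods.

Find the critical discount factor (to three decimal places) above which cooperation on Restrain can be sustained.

0.537

The best deviation is to choose Overharvest for all 2 undetected periods, earning 75 each, then 23 forever once detected.
Deviation value: 75(1−δ^2)/(1−δ) + 23δ^2/(1−δ); cooperation value: 60/(1−δ).
IC: 60 ≥ 75(1−δ^2) + 23δ^2 = 75 − 52δ^2.
So δ^2 ≥ 15/52, giving δ ≥ (15/52)^(1/2) ≈ 0.537.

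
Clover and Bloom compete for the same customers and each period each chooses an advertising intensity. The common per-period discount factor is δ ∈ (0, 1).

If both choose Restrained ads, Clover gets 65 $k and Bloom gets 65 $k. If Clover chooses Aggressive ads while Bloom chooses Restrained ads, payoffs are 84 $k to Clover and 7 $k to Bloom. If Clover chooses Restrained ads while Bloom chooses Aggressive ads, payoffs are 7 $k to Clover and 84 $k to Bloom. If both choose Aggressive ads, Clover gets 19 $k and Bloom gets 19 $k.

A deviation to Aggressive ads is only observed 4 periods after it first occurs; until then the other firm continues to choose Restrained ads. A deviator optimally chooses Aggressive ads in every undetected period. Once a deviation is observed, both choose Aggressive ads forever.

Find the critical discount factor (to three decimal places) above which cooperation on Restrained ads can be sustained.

0.735

The best deviation is to choose Aggressive ads for all 4 undetected periods, earning 84 each, then 19 forever once detected.
Deviation value: 84(1−δ^4)/(1−δ) + 19δ^4/(1−δ); cooperation value: 65/(1−δ).
IC: 65 ≥ 84(1−δ^4) + 19δ^4 = 84 − 65δ^4.
So δ^4 ≥ 19/65, giving δ ≥ (19/65)^(1/4) ≈ 0.735.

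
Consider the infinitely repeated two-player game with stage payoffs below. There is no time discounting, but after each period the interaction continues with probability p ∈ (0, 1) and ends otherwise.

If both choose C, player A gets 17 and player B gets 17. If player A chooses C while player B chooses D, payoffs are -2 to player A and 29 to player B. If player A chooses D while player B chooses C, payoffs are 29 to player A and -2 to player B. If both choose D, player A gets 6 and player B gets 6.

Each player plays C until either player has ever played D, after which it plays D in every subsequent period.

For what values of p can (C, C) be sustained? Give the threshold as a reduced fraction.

12/23

Expected cooperation value is 17 + p·17 + p²·17 + … = 17/(1−p); deviation gives 29 + p·6/(1−p).
17 ≥ 29(1−p) + 6p ⇒ 23p ≥ 12 ⇒ p ≥ 12/23.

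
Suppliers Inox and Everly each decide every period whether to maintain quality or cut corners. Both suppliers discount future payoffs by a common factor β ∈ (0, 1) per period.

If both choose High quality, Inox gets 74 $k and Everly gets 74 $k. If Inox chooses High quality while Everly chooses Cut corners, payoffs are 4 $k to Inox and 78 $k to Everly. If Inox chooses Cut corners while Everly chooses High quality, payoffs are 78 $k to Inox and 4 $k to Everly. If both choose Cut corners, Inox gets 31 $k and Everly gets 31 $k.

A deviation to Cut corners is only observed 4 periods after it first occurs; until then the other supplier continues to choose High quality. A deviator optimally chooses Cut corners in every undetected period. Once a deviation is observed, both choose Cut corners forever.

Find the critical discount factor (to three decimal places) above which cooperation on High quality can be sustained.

A deviator earns 78 for 4 periods, then 31 forever; cooperating earns 74 forever. Multiplying the IC by (1−β):
74 ≥ 78(1−β^4) + 31β^4, so 47·β^4 ≥ 4 and β^4 ≥ 4/47.
β ≥ (4/47)^(1/4) ≈ 0.540.

0.540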